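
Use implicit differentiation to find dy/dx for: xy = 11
Differentiate both sides with respect to x, treating y as y(x). By the chain rule, any term containing y contributes a factor of y' = dy/dx when we differentiate it.

Move every term to one side and write the relation as F(x, y) = 0. Term by term,
  d/dx[xy] = x·y' + y
  d/dx[-11] = 0

The pieces without y' make up ∂F/∂x and the coefficient of y' is ∂F/∂y:
  ∂F/∂x = y,
  ∂F/∂y = x.

Since d/dx[F] = ∂F/∂x + (∂F/∂y)·y' = 0, solve for y':
  (∂F/∂y)·y' = -∂F/∂x
  dy/dx = -(∂F/∂x)/(∂F/∂y) = -(y)/(x) = -y/x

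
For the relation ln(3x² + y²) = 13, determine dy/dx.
Differentiate the relation implicitly: treat y = y(x) and apply the chain rule, so every y-derivative picks up a y' = dy/dx factor.

With everything moved to the left-hand side, differentiate term by term:
  d/dx[ln(3x^2 + y^2)] = (6x + 2y·y')/(3x^2 + y^2)
  d/dx[-13] = 0

Separating the contributions that come from x directly and those that come through y:
  without y':      6x/(3x^2 + y^2)
  multiplying y':  2y/(3x^2 + y^2)

so (6x/(3x^2 + y^2)) + (2y/(3x^2 + y^2))·y' = 0, and therefore
  dy/dx = -(6x/(3x^2 + y^2))/(2y/(3x^2 + y^2)) = -3x/y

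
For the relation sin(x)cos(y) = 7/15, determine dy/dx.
Differentiate both sides with respect to x, treating y as y(x). By the chain rule, any term containing y contributes a factor of y' = dy/dx when we differentiate it.

Move every term to one side and write the relation as F(x, y) = 0. Term by term,
  d/dx[sin(x)·cos(y)] = -y'·sin(x)·sin(y) + cos(x)·cos(y)
  d/dx[-7/15] = 0

The pieces without y' make up ∂F/∂x and the coefficient of y' is ∂F/∂y:
  ∂F/∂x = cos(x)·cos(y),
  ∂F/∂y = -sin(x)·sin(y).

Since d/dx[F] = ∂F/∂x + (∂F/∂y)·y' = 0, solve for y':
  (∂F/∂y)·y' = -∂F/∂x
  dy/dx = -(∂F/∂x)/(∂F/∂y) = -(cos(x)·cos(y))/(-sin(x)·sin(y)) = 1/(tan(x)·tan(y))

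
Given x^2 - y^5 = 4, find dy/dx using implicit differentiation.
Differentiate the relation implicitly: treat y = y(x) and apply the chain rule, so every y-derivative picks up a y' = dy/dx factor.

With everything moved to the left-hand side, differentiate term by term:
  d/dx[x^2] = 2x
  d/dx[-y^5] = -5y^4·y'
  d/dx[-4] = 0

Separating the contributions that come from x directly and those that come through y:
  without y':      2x
  multiplying y':  -5y^4

so (2x) + (-5y^4)·y' = 0, and therefore
  dy/dx = -(2x)/(-5y^4) = 2x/(5y^4)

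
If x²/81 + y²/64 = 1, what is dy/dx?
Differentiate both sides with respect to x, treating y as y(x). By the chain rule, any term containing y contributes a factor of y' = dy/dx when we differentiate it.

Move every term to one side and write the relation as F(x, y) = 0. Term by term,
  d/dx[x^2/81] = 2x/81
  d/dx[y^2/64] = y·y'/32
  d/dx[-1] = 0

The pieces without y' make up ∂F/∂x and the coefficient of y' is ∂F/∂y:
  ∂F/∂x = 2x/81,
  ∂F/∂y = y/32.

Since d/dx[F] = ∂F/∂x + (∂F/∂y)·y' = 0, solve for y':
  (∂F/∂y)·y' = -∂F/∂x
  dy/dx = -(∂F/∂x)/(∂F/∂y) = -(2x/81)/(y/32) = -64x/(81y)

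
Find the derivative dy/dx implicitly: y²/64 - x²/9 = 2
Differentiate the relation implicitly: treat y = y(x) and apply the chain rule, so every y-derivative picks up a y' = dy/dx factor.

With everything moved to the left-hand side, differentiate term by term:
  d/dx[-x^2/9] = -2x/9
  d/dx[y^2/64] = y·y'/32
  d/dx[-2] = 0

Separating the contributions that come from x directly and those that come through y:
  without y':      -2x/9
  multiplying y':  y/32

so (-2x/9) + (y/32)·y' = 0, and therefore
  dy/dx = -(-2x/9)/(y/32) = 64x/(9y)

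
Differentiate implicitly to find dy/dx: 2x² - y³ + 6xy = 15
Differentiate both sides with respect to x, treating y as y(x). By the chain rule, any term containing y contributes a factor of y' = dy/dx when we differentiate it.

Move every term to one side and write the relation as F(x, y) = 0. Term by term,
  d/dx[2x^2] = 4x
  d/dx[6xy] = 6x·y' + 6y
  d/dx[-y^3] = -3y^2·y'
  d/dx[-15] = 0

The pieces without y' make up ∂F/∂x and the coefficient of y' is ∂F/∂y:
  ∂F/∂x = 4x + 6y,
  ∂F/∂y = 6x - 3y^2.

Since d/dx[F] = ∂F/∂x + (∂F/∂y)·y' = 0, solve for y':
  (∂F/∂y)·y' = -∂F/∂x
  dy/dx = -(∂F/∂x)/(∂F/∂y) = -(4x + 6y)/(6x - 3y^2) = 2(-2x - 3y)/(3(2x - y^2))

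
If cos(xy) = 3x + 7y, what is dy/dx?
Apply d/dx to both sides, remembering that y depends on x. Each occurrence of y therefore brings in a y' = dy/dx via the chain rule.

With F(x, y) equal to the left-hand side minus the right, differentiate F term by term:
  d/dx[-3x] = -3
  d/dx[-7y] = -7·y'
  d/dx[cos(xy)] = -(x·y' + y)·sin(xy)
Adding these up, d/dx[F] = 0 becomes
  (-y·sin(xy) - 3) + (-x·sin(xy) - 7)·y' = 0,
so isolating y',
  dy/dx = -(-y·sin(xy) - 3)/(-x·sin(xy) - 7) = -(y·sin(xy) + 3)/(x·sin(xy) + 7)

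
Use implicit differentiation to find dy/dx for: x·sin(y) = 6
Apply d/dx to both sides, remembering that y depends on x. Each occurrence of y therefore brings in a y' = dy/dx via the chain rule.

With F(x, y) equal to the left-hand side minus the right, differentiate F term by term:
  d/dx[x·sin(y)] = x·y'·cos(y) + sin(y)
  d/dx[-6] = 0
Adding these up, d/dx[F] = 0 becomes
  (sin(y)) + (x·cos(y))·y' = 0,
so isolating y',
  dy/dx = -(sin(y))/(x·cos(y)) = -tan(y)/x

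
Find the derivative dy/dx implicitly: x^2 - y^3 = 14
Apply d/dx to both sides, remembering that y depends on x. Each occurrence of y therefore brings in a y' = dy/dx via the chain rule.

With F(x, y) equal to the left-hand side minus the right, differentiate F term by term:
  d/dx[x^2] = 2x
  d/dx[-y^3] = -3y^2·y'
  d/dx[-14] = 0
Adding these up, d/dx[F] = 0 becomes
  (2x) + (-3y^2)·y' = 0,
so isolating y',
  dy/dx = -(2x)/(-3y^2) = 2x/(3y^2)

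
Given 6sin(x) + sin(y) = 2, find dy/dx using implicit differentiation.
Take d/dx of both sides. Since y is implicitly a function of x, the chain rule attaches a y' = dy/dx factor whenever we differentiate through y.

Set F(x, y) = (left side) − (right side), so the curve is F = 0. Differentiating each term of F:
  d/dx[6sin(x)] = 6cos(x)
  d/dx[sin(y)] = y'·cos(y)
  d/dx[-2] = 0

Collecting, the y'-free part is the partial derivative in x and the y' coefficient is the partial derivative in y:
  ∂F/∂x = 6cos(x)
  ∂F/∂y = cos(y)

so d/dx[F(x, y(x))] = ∂F/∂x + (∂F/∂y)·y' = 0. Rearranging,
  dy/dx = -(∂F/∂x)/(∂F/∂y) = -(6cos(x))/(cos(y)) = -6cos(x)/cos(y)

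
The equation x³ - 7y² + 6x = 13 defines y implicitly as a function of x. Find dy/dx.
Differentiate the relation implicitly: treat y = y(x) and apply the chain rule, so every y-derivative picks up a y' = dy/dx factor.

With everything moved to the left-hand side, differentiate term by term:
  d/dx[x^3] = 3x^2
  d/dx[6x] = 6
  d/dx[-7y^2] = -14y·y'
  d/dx[-13] = 0

Separating the contributions that come from x directly and those that come through y:
  without y':      3x^2 + 6
  multiplying y':  -14y

so (3x^2 + 6) + (-14y)·y' = 0, and therefore
  dy/dx = -(3x^2 + 6)/(-14y) = 3(x^2 + 2)/(14y)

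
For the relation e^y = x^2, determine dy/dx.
Take d/dx of both sides. Since y is implicitly a function of x, the chain rule attaches a y' = dy/dx factor whenever we differentiate through y.

Set F(x, y) = (left side) − (right side), so the curve is F = 0. Differentiating each term of F:
  d/dx[-x^2] = -2x
  d/dx[e^(y)] = y'·e^(y)

Collecting, the y'-free part is the partial derivative in x and the y' coefficient is the partial derivative in y:
  ∂F/∂x = -2x
  ∂F/∂y = e^(y)

so d/dx[F(x, y(x))] = ∂F/∂x + (∂F/∂y)·y' = 0. Rearranging,
  dy/dx = -(∂F/∂x)/(∂F/∂y) = -(-2x)/(e^(y)) = 2x·e^(-y)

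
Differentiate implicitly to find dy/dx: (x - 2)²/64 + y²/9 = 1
Differentiate both sides with respect to x, treating y as y(x). By the chain rule, any term containing y contributes a factor of y' = dy/dx when we differentiate it.

Move every term to one side and write the relation as F(x, y) = 0. Term by term,
  d/dx[y^2/9] = 2y·y'/9
  d/dx[(x - 2)^2/64] = x/32 - 1/16
  d/dx[-1] = 0

The pieces without y' make up ∂F/∂x and the coefficient of y' is ∂F/∂y:
  ∂F/∂x = x/32 - 1/16,
  ∂F/∂y = 2y/9.

Since d/dx[F] = ∂F/∂x + (∂F/∂y)·y' = 0, solve for y':
  (∂F/∂y)·y' = -∂F/∂x
  dy/dx = -(∂F/∂x)/(∂F/∂y) = -(x/32 - 1/16)/(2y/9)
        = -((x - 2)/32)/(2y/9) = 9(2 - x)/(64y)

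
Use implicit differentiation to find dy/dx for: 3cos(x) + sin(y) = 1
Differentiate both sides with respect to x, treating y as y(x). By the chain rule, any term containing y contributes a factor of y' = dy/dx when we differentiate it.

Move every term to one side and write the relation as F(x, y) = 0. Term by term,
  d/dx[sin(y)] = y'·cos(y)
  d/dx[3cos(x)] = -3sin(x)
  d/dx[-1] = 0

The pieces without y' make up ∂F/∂x and the coefficient of y' is ∂F/∂y:
  ∂F/∂x = -3sin(x),
  ∂F/∂y = cos(y).

Since d/dx[F] = ∂F/∂x + (∂F/∂y)·y' = 0, solve for y':
  (∂F/∂y)·y' = -∂F/∂x
  dy/dx = -(∂F/∂x)/(∂F/∂y) = -(-3sin(x))/(cos(y)) = 3sin(x)/cos(y)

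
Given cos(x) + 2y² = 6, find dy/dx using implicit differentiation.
Apply d/dx to both sides, remembering that y depends on x. Each occurrence of y therefore brings in a y' = dy/dx via the chain rule.

With F(x, y) equal to the left-hand side minus the right, differentiate F term by term:
  d/dx[2y^2] = 4y·y'
  d/dx[cos(x)] = -sin(x)
  d/dx[-6] = 0
Adding these up, d/dx[F] = 0 becomes
  (-sin(x)) + (4y)·y' = 0,
so isolating y',
  dy/dx = -(-sin(x))/(4y) = sin(x)/(4y)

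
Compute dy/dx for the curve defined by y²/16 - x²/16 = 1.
Differentiate both sides with respect to x, treating y as y(x). By the chain rule, any term containing y contributes a factor of y' = dy/dx when we differentiate it.

Move every term to one side and write the relation as F(x, y) = 0. Term by term,
  d/dx[-x^2/16] = -x/8
  d/dx[y^2/16] = y·y'/8
  d/dx[-1] = 0

The pieces without y' make up ∂F/∂x and the coefficient of y' is ∂F/∂y:
  ∂F/∂x = -x/8,
  ∂F/∂y = y/8.

Since d/dx[F] = ∂F/∂x + (∂F/∂y)·y' = 0, solve for y':
  (∂F/∂y)·y' = -∂F/∂x
  dy/dx = -(∂F/∂x)/(∂F/∂y) = -(-x/8)/(y/8) = x/y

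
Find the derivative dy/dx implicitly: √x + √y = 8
Differentiate the relation implicitly: treat y = y(x) and apply the chain rule, so every y-derivative picks up a y' = dy/dx factor.

With everything moved to the left-hand side, differentiate term by term:
  d/dx[√(x)] = 1/(2√(x))
  d/dx[√(y)] = y'/(2√(y))
  d/dx[-8] = 0

Separating the contributions that come from x directly and those that come through y:
  without y':      1/(2√(x))
  multiplying y':  1/(2√(y))

so (1/(2√(x))) + (1/(2√(y)))·y' = 0, and therefore
  dy/dx = -(1/(2√(x)))/(1/(2√(y))) = -√(y)/√(x)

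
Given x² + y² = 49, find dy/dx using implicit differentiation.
Differentiate the relation implicitly: treat y = y(x) and apply the chain rule, so every y-derivative picks up a y' = dy/dx factor.

With everything moved to the left-hand side, differentiate term by term:
  d/dx[x^2] = 2x
  d/dx[y^2] = 2y·y'
  d/dx[-49] = 0

Separating the contributions that come from x directly and those that come through y:
  without y':      2x
  multiplying y':  2y

so (2x) + (2y)·y' = 0, and therefore
  dy/dx = -(2x)/(2y) = -x/y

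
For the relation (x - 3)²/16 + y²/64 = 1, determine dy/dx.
Take d/dx of both sides. Since y is implicitly a function of x, the chain rule attaches a y' = dy/dx factor whenever we differentiate through y.

Set F(x, y) = (left side) − (right side), so the curve is F = 0. Differentiating each term of F:
  d/dx[y^2/64] = y·y'/32
  d/dx[(x - 3)^2/16] = x/8 - 3/8
  d/dx[-1] = 0

Collecting, the y'-free part is the partial derivative in x and the y' coefficient is the partial derivative in y:
  ∂F/∂x = x/8 - 3/8
  ∂F/∂y = y/32

so d/dx[F(x, y(x))] = ∂F/∂x + (∂F/∂y)·y' = 0. Rearranging,
  dy/dx = -(∂F/∂x)/(∂F/∂y) = -(x/8 - 3/8)/(y/32)
        = -((x - 3)/8)/(y/32) = 4(3 - x)/y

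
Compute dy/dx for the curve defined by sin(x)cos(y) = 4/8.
Apply d/dx to both sides, remembering that y depends on x. Each occurrence of y therefore brings in a y' = dy/dx via the chain rule.

With F(x, y) equal to the left-hand side minus the right, differentiate F term by term:
  d/dx[sin(x)·cos(y)] = -y'·sin(x)·sin(y) + cos(x)·cos(y)
  d/dx[-1/2] = 0
Adding these up, d/dx[F] = 0 becomes
  (cos(x)·cos(y)) + (-sin(x)·sin(y))·y' = 0,
so isolating y',
  dy/dx = -(cos(x)·cos(y))/(-sin(x)·sin(y)) = 1/(tan(x)·tan(y))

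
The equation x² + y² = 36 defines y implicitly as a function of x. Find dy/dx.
Apply d/dx to both sides, remembering that y depends on x. Each occurrence of y therefore brings in a y' = dy/dx via the chain rule.

With F(x, y) equal to the left-hand side minus the right, differentiate F term by term:
  d/dx[x^2] = 2x
  d/dx[y^2] = 2y·y'
  d/dx[-36] = 0
Adding these up, d/dx[F] = 0 becomes
  (2x) + (2y)·y' = 0,
so isolating y',
  dy/dx = -(2x)/(2y) = -x/y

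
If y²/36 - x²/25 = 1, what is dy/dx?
Differentiate both sides with respect to x, treating y as y(x). By the chain rule, any term containing y contributes a factor of y' = dy/dx when we differentiate it.

Move every term to one side and write the relation as F(x, y) = 0. Term by term,
  d/dx[-x^2/25] = -2x/25
  d/dx[y^2/36] = y·y'/18
  d/dx[-1] = 0

The pieces without y' make up ∂F/∂x and the coefficient of y' is ∂F/∂y:
  ∂F/∂x = -2x/25,
  ∂F/∂y = y/18.

Since d/dx[F] = ∂F/∂x + (∂F/∂y)·y' = 0, solve for y':
  (∂F/∂y)·y' = -∂F/∂x
  dy/dx = -(∂F/∂x)/(∂F/∂y) = -(-2x/25)/(y/18) = 36x/(25y)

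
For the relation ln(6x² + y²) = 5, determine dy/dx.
Differentiate the relation implicitly: treat y = y(x) and apply the chain rule, so every y-derivative picks up a y' = dy/dx factor.

With everything moved to the left-hand side, differentiate term by term:
  d/dx[ln(6x^2 + y^2)] = (12x + 2y·y')/(6x^2 + y^2)
  d/dx[-5] = 0

Separating the contributions that come from x directly and those that come through y:
  without y':      12x/(6x^2 + y^2)
  multiplying y':  2y/(6x^2 + y^2)

so (12x/(6x^2 + y^2)) + (2y/(6x^2 + y^2))·y' = 0, and therefore
  dy/dx = -(12x/(6x^2 + y^2))/(2y/(6x^2 + y^2)) = -6x/y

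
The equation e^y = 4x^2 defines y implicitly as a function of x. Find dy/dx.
Take d/dx of both sides. Since y is implicitly a function of x, the chain rule attaches a y' = dy/dx factor whenever we differentiate through y.

Set F(x, y) = (left side) − (right side), so the curve is F = 0. Differentiating each term of F:
  d/dx[-4x^2] = -8x
  d/dx[e^(y)] = y'·e^(y)

Collecting, the y'-free part is the partial derivative in x and the y' coefficient is the partial derivative in y:
  ∂F/∂x = -8x
  ∂F/∂y = e^(y)

so d/dx[F(x, y(x))] = ∂F/∂x + (∂F/∂y)·y' = 0. Rearranging,
  dy/dx = -(∂F/∂x)/(∂F/∂y) = -(-8x)/(e^(y)) = 8x·e^(-y)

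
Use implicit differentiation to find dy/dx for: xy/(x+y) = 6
Differentiate the relation implicitly: treat y = y(x) and apply the chain rule, so every y-derivative picks up a y' = dy/dx factor.

With everything moved to the left-hand side, differentiate term by term:
  d/dx[xy/(x + y)] = xy(-y' - 1)/(x + y)^2 + x·y'/(x + y) + y/(x + y)
  d/dx[-6] = 0

Separating the contributions that come from x directly and those that come through y:
  without y':      -xy/(x + y)^2 + y/(x + y)
  multiplying y':  -xy/(x + y)^2 + x/(x + y)

so (-xy/(x + y)^2 + y/(x + y)) + (-xy/(x + y)^2 + x/(x + y))·y' = 0, and therefore
  dy/dx = -(-xy/(x + y)^2 + y/(x + y))/(-xy/(x + y)^2 + x/(x + y))
        = -(y^2/(x + y)^2)/(x^2/(x + y)^2) = -y^2/x^2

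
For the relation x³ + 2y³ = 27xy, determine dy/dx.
Differentiate the relation implicitly: treat y = y(x) and apply the chain rule, so every y-derivative picks up a y' = dy/dx factor.

With everything moved to the left-hand side, differentiate term by term:
  d/dx[x^3] = 3x^2
  d/dx[-27xy] = -27x·y' - 27y
  d/dx[2y^3] = 6y^2·y'

Separating the contributions that come from x directly and those that come through y:
  without y':      3x^2 - 27y
  multiplying y':  -27x + 6y^2

so (3x^2 - 27y) + (-27x + 6y^2)·y' = 0, and therefore
  dy/dx = -(3x^2 - 27y)/(-27x + 6y^2) = (x^2 - 9y)/(9x - 2y^2)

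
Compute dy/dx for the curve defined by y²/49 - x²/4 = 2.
Apply d/dx to both sides, remembering that y depends on x. Each occurrence of y therefore brings in a y' = dy/dx via the chain rule.

With F(x, y) equal to the left-hand side minus the right, differentiate F term by term:
  d/dx[-x^2/4] = -x/2
  d/dx[y^2/49] = 2y·y'/49
  d/dx[-2] = 0
Adding these up, d/dx[F] = 0 becomes
  (-x/2) + (2y/49)·y' = 0,
so isolating y',
  dy/dx = -(-x/2)/(2y/49) = 49x/(4y)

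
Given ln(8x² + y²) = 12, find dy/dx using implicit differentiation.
Apply d/dx to both sides, remembering that y depends on x. Each occurrence of y therefore brings in a y' = dy/dx via the chain rule.

With F(x, y) equal to the left-hand side minus the right, differentiate F term by term:
  d/dx[ln(8x^2 + y^2)] = (16x + 2y·y')/(8x^2 + y^2)
  d/dx[-12] = 0
Adding these up, d/dx[F] = 0 becomes
  (16x/(8x^2 + y^2)) + (2y/(8x^2 + y^2))·y' = 0,
so isolating y',
  dy/dx = -(16x/(8x^2 + y^2))/(2y/(8x^2 + y^2)) = -8x/y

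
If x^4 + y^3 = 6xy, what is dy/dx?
Take d/dx of both sides. Since y is implicitly a function of x, the chain rule attaches a y' = dy/dx factor whenever we differentiate through y.

Set F(x, y) = (left side) − (right side), so the curve is F = 0. Differentiating each term of F:
  d/dx[x^4] = 4x^3
  d/dx[-6xy] = -6x·y' - 6y
  d/dx[y^3] = 3y^2·y'

Collecting, the y'-free part is the partial derivative in x and the y' coefficient is the partial derivative in y:
  ∂F/∂x = 4x^3 - 6y
  ∂F/∂y = -6x + 3y^2

so d/dx[F(x, y(x))] = ∂F/∂x + (∂F/∂y)·y' = 0. Rearranging,
  dy/dx = -(∂F/∂x)/(∂F/∂y) = -(4x^3 - 6y)/(-6x + 3y^2) = 2(2x^3 - 3y)/(3(2x - y^2))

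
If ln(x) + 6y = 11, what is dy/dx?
Differentiate both sides with respect to x, treating y as y(x). By the chain rule, any term containing y contributes a factor of y' = dy/dx when we differentiate it.

Move every term to one side and write the relation as F(x, y) = 0. Term by term,
  d/dx[6y] = 6·y'
  d/dx[ln(x)] = 1/x
  d/dx[-11] = 0

The pieces without y' make up ∂F/∂x and the coefficient of y' is ∂F/∂y:
  ∂F/∂x = 1/x,
  ∂F/∂y = 6.

Since d/dx[F] = ∂F/∂x + (∂F/∂y)·y' = 0, solve for y':
  (∂F/∂y)·y' = -∂F/∂x
  dy/dx = -(∂F/∂x)/(∂F/∂y) = -(1/x)/(6) = -1/(6x)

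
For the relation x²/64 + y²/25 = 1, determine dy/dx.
Differentiate both sides with respect to x, treating y as y(x). By the chain rule, any term containing y contributes a factor of y' = dy/dx when we differentiate it.

Move every term to one side and write the relation as F(x, y) = 0. Term by term,
  d/dx[x^2/64] = x/32
  d/dx[y^2/25] = 2y·y'/25
  d/dx[-1] = 0

The pieces without y' make up ∂F/∂x and the coefficient of y' is ∂F/∂y:
  ∂F/∂x = x/32,
  ∂F/∂y = 2y/25.

Since d/dx[F] = ∂F/∂x + (∂F/∂y)·y' = 0, solve for y':
  (∂F/∂y)·y' = -∂F/∂x
  dy/dx = -(∂F/∂x)/(∂F/∂y) = -(x/32)/(2y/25) = -25x/(64y)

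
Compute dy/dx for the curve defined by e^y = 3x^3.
Differentiate the relation implicitly: treat y = y(x) and apply the chain rule, so every y-derivative picks up a y' = dy/dx factor.

With everything moved to the left-hand side, differentiate term by term:
  d/dx[-3x^3] = -9x^2
  d/dx[e^(y)] = y'·e^(y)

Separating the contributions that come from x directly and those that come through y:
  without y':      -9x^2
  multiplying y':  e^(y)

so (-9x^2) + (e^(y))·y' = 0, and therefore
  dy/dx = -(-9x^2)/(e^(y)) = 9x^2e^(-y)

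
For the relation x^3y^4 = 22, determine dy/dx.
Differentiate both sides with respect to x, treating y as y(x). By the chain rule, any term containing y contributes a factor of y' = dy/dx when we differentiate it.

Move every term to one side and write the relation as F(x, y) = 0. Term by term,
  d/dx[x^3y^4] = 4x^3y^3·y' + 3x^2y^4
  d/dx[-22] = 0

The pieces without y' make up ∂F/∂x and the coefficient of y' is ∂F/∂y:
  ∂F/∂x = 3x^2y^4,
  ∂F/∂y = 4x^3y^3.

Since d/dx[F] = ∂F/∂x + (∂F/∂y)·y' = 0, solve for y':
  (∂F/∂y)·y' = -∂F/∂x
  dy/dx = -(∂F/∂x)/(∂F/∂y) = -(3x^2y^4)/(4x^3y^3) = -3y/(4x)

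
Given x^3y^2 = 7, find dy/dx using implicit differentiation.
Differentiate the relation implicitly: treat y = y(x) and apply the chain rule, so every y-derivative picks up a y' = dy/dx factor.

With everything moved to the left-hand side, differentiate term by term:
  d/dx[x^3y^2] = 2x^3y·y' + 3x^2y^2
  d/dx[-7] = 0

Separating the contributions that come from x directly and those that come through y:
  without y':      3x^2y^2
  multiplying y':  2x^3y

so (3x^2y^2) + (2x^3y)·y' = 0, and therefore
  dy/dx = -(3x^2y^2)/(2x^3y) = -3y/(2x)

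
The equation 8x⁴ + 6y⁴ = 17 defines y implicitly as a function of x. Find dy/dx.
Apply d/dx to both sides, remembering that y depends on x. Each occurrence of y therefore brings in a y' = dy/dx via the chain rule.

With F(x, y) equal to the left-hand side minus the right, differentiate F term by term:
  d/dx[8x^4] = 32x^3
  d/dx[6y^4] = 24y^3·y'
  d/dx[-17] = 0
Adding these up, d/dx[F] = 0 becomes
  (32x^3) + (24y^3)·y' = 0,
so isolating y',
  dy/dx = -(32x^3)/(24y^3) = -4x^3/(3y^3)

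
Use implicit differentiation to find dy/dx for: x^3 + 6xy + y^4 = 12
Differentiate both sides with respect to x, treating y as y(x). By the chain rule, any term containing y contributes a factor of y' = dy/dx when we differentiate it.

Move every term to one side and write the relation as F(x, y) = 0. Term by term,
  d/dx[x^3] = 3x^2
  d/dx[6xy] = 6x·y' + 6y
  d/dx[y^4] = 4y^3·y'
  d/dx[-12] = 0

The pieces without y' make up ∂F/∂x and the coefficient of y' is ∂F/∂y:
  ∂F/∂x = 3x^2 + 6y,
  ∂F/∂y = 6x + 4y^3.

Since d/dx[F] = ∂F/∂x + (∂F/∂y)·y' = 0, solve for y':
  (∂F/∂y)·y' = -∂F/∂x
  dy/dx = -(∂F/∂x)/(∂F/∂y) = -(3x^2 + 6y)/(6x + 4y^3) = 3(-x^2 - 2y)/(2(3x + 2y^3))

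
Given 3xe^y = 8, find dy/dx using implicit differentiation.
Differentiate both sides with respect to x, treating y as y(x). By the chain rule, any term containing y contributes a factor of y' = dy/dx when we differentiate it.

Move every term to one side and write the relation as F(x, y) = 0. Term by term,
  d/dx[3x·e^(y)] = 3x·y'·e^(y) + 3e^(y)
  d/dx[-8] = 0

The pieces without y' make up ∂F/∂x and the coefficient of y' is ∂F/∂y:
  ∂F/∂x = 3e^(y),
  ∂F/∂y = 3x·e^(y).

Since d/dx[F] = ∂F/∂x + (∂F/∂y)·y' = 0, solve for y':
  (∂F/∂y)·y' = -∂F/∂x
  dy/dx = -(∂F/∂x)/(∂F/∂y) = -(3e^(y))/(3x·e^(y)) = -1/x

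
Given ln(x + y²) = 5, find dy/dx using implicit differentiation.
Differentiate the relation implicitly: treat y = y(x) and apply the chain rule, so every y-derivative picks up a y' = dy/dx factor.

With everything moved to the left-hand side, differentiate term by term:
  d/dx[ln(x + y^2)] = (2y·y' + 1)/(x + y^2)
  d/dx[-5] = 0

Separating the contributions that come from x directly and those that come through y:
  without y':      1/(x + y^2)
  multiplying y':  2y/(x + y^2)

so (1/(x + y^2)) + (2y/(x + y^2))·y' = 0, and therefore
  dy/dx = -(1/(x + y^2))/(2y/(x + y^2)) = -1/(2y)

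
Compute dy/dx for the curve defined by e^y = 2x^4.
Take d/dx of both sides. Since y is implicitly a function of x, the chain rule attaches a y' = dy/dx factor whenever we differentiate through y.

Set F(x, y) = (left side) − (right side), so the curve is F = 0. Differentiating each term of F:
  d/dx[-2x^4] = -8x^3
  d/dx[e^(y)] = y'·e^(y)

Collecting, the y'-free part is the partial derivative in x and the y' coefficient is the partial derivative in y:
  ∂F/∂x = -8x^3
  ∂F/∂y = e^(y)

so d/dx[F(x, y(x))] = ∂F/∂x + (∂F/∂y)·y' = 0. Rearranging,
  dy/dx = -(∂F/∂x)/(∂F/∂y) = -(-8x^3)/(e^(y)) = 8x^3e^(-y)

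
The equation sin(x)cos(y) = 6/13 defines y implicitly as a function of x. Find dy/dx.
Differentiate the relation implicitly: treat y = y(x) and apply the chain rule, so every y-derivative picks up a y' = dy/dx factor.

With everything moved to the left-hand side, differentiate term by term:
  d/dx[sin(x)·cos(y)] = -y'·sin(x)·sin(y) + cos(x)·cos(y)
  d/dx[-6/13] = 0

Separating the contributions that come from x directly and those that come through y:
  without y':      cos(x)·cos(y)
  multiplying y':  -sin(x)·sin(y)

so (cos(x)·cos(y)) + (-sin(x)·sin(y))·y' = 0, and therefore
  dy/dx = -(cos(x)·cos(y))/(-sin(x)·sin(y)) = 1/(tan(x)·tan(y))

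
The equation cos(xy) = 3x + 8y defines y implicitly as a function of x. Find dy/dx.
Differentiate both sides with respect to x, treating y as y(x). By the chain rule, any term containing y contributes a factor of y' = dy/dx when we differentiate it.

Move every term to one side and write the relation as F(x, y) = 0. Term by term,
  d/dx[-3x] = -3
  d/dx[-8y] = -8·y'
  d/dx[cos(xy)] = -(x·y' + y)·sin(xy)

The pieces without y' make up ∂F/∂x and the coefficient of y' is ∂F/∂y:
  ∂F/∂x = -y·sin(xy) - 3,
  ∂F/∂y = -x·sin(xy) - 8.

Since d/dx[F] = ∂F/∂x + (∂F/∂y)·y' = 0, solve for y':
  (∂F/∂y)·y' = -∂F/∂x
  dy/dx = -(∂F/∂x)/(∂F/∂y) = -(-y·sin(xy) - 3)/(-x·sin(xy) - 8) = -(y·sin(xy) + 3)/(x·sin(xy) + 8)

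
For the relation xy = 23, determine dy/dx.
Differentiate both sides with respect to x, treating y as y(x). By the chain rule, any term containing y contributes a factor of y' = dy/dx when we differentiate it.

Move every term to one side and write the relation as F(x, y) = 0. Term by term,
  d/dx[xy] = x·y' + y
  d/dx[-23] = 0

The pieces without y' make up ∂F/∂x and the coefficient of y' is ∂F/∂y:
  ∂F/∂x = y,
  ∂F/∂y = x.

Since d/dx[F] = ∂F/∂x + (∂F/∂y)·y' = 0, solve for y':
  (∂F/∂y)·y' = -∂F/∂x
  dy/dx = -(∂F/∂x)/(∂F/∂y) = -(y)/(x) = -y/x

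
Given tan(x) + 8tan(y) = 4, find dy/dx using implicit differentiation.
Differentiate both sides with respect to x, treating y as y(x). By the chain rule, any term containing y contributes a factor of y' = dy/dx when we differentiate it.

Move every term to one side and write the relation as F(x, y) = 0. Term by term,
  d/dx[tan(x)] = tan(x)^2 + 1
  d/dx[8tan(y)] = 8·y'(tan(y)^2 + 1)
  d/dx[-4] = 0

The pieces without y' make up ∂F/∂x and the coefficient of y' is ∂F/∂y:
  ∂F/∂x = tan(x)^2 + 1,
  ∂F/∂y = 8tan(y)^2 + 8.

Since d/dx[F] = ∂F/∂x + (∂F/∂y)·y' = 0, solve for y':
  (∂F/∂y)·y' = -∂F/∂x
  dy/dx = -(∂F/∂x)/(∂F/∂y) = -(tan(x)^2 + 1)/(8tan(y)^2 + 8) = -cos(y)^2/(8cos(x)^2)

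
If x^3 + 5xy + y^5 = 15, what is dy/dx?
Differentiate the relation implicitly: treat y = y(x) and apply the chain rule, so every y-derivative picks up a y' = dy/dx factor.

With everything moved to the left-hand side, differentiate term by term:
  d/dx[x^3] = 3x^2
  d/dx[5xy] = 5x·y' + 5y
  d/dx[y^5] = 5y^4·y'
  d/dx[-15] = 0

Separating the contributions that come from x directly and those that come through y:
  without y':      3x^2 + 5y
  multiplying y':  5x + 5y^4

so (3x^2 + 5y) + (5x + 5y^4)·y' = 0, and therefore
  dy/dx = -(3x^2 + 5y)/(5x + 5y^4) = (-3x^2/5 - y)/(x + y^4)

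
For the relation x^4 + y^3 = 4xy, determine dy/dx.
Take d/dx of both sides. Since y is implicitly a function of x, the chain rule attaches a y' = dy/dx factor whenever we differentiate through y.

Set F(x, y) = (left side) − (right side), so the curve is F = 0. Differentiating each term of F:
  d/dx[x^4] = 4x^3
  d/dx[-4xy] = -4x·y' - 4y
  d/dx[y^3] = 3y^2·y'

Collecting, the y'-free part is the partial derivative in x and the y' coefficient is the partial derivative in y:
  ∂F/∂x = 4x^3 - 4y
  ∂F/∂y = -4x + 3y^2

so d/dx[F(x, y(x))] = ∂F/∂x + (∂F/∂y)·y' = 0. Rearranging,
  dy/dx = -(∂F/∂x)/(∂F/∂y) = -(4x^3 - 4y)/(-4x + 3y^2) = 4(x^3 - y)/(4x - 3y^2)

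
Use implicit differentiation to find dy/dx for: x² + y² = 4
Differentiate both sides with respect to x, treating y as y(x). By the chain rule, any term containing y contributes a factor of y' = dy/dx when we differentiate it.

Move every term to one side and write the relation as F(x, y) = 0. Term by term,
  d/dx[x^2] = 2x
  d/dx[y^2] = 2y·y'
  d/dx[-4] = 0

The pieces without y' make up ∂F/∂x and the coefficient of y' is ∂F/∂y:
  ∂F/∂x = 2x,
  ∂F/∂y = 2y.

Since d/dx[F] = ∂F/∂x + (∂F/∂y)·y' = 0, solve for y':
  (∂F/∂y)·y' = -∂F/∂x
  dy/dx = -(∂F/∂x)/(∂F/∂y) = -(2x)/(2y) = -x/y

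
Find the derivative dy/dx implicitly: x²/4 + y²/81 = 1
Apply d/dx to both sides, remembering that y depends on x. Each occurrence of y therefore brings in a y' = dy/dx via the chain rule.

With F(x, y) equal to the left-hand side minus the right, differentiate F term by term:
  d/dx[x^2/4] = x/2
  d/dx[y^2/81] = 2y·y'/81
  d/dx[-1] = 0
Adding these up, d/dx[F] = 0 becomes
  (x/2) + (2y/81)·y' = 0,
so isolating y',
  dy/dx = -(x/2)/(2y/81) = -81x/(4y)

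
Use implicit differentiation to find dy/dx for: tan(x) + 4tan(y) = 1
Differentiate both sides with respect to x, treating y as y(x). By the chain rule, any term containing y contributes a factor of y' = dy/dx when we differentiate it.

Move every term to one side and write the relation as F(x, y) = 0. Term by term,
  d/dx[tan(x)] = tan(x)^2 + 1
  d/dx[4tan(y)] = 4·y'(tan(y)^2 + 1)
  d/dx[-1] = 0

The pieces without y' make up ∂F/∂x and the coefficient of y' is ∂F/∂y:
  ∂F/∂x = tan(x)^2 + 1,
  ∂F/∂y = 4tan(y)^2 + 4.

Since d/dx[F] = ∂F/∂x + (∂F/∂y)·y' = 0, solve for y':
  (∂F/∂y)·y' = -∂F/∂x
  dy/dx = -(∂F/∂x)/(∂F/∂y) = -(tan(x)^2 + 1)/(4tan(y)^2 + 4) = -cos(y)^2/(4cos(x)^2)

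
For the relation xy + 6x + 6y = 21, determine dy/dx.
Differentiate the relation implicitly: treat y = y(x) and apply the chain rule, so every y-derivative picks up a y' = dy/dx factor.

With everything moved to the left-hand side, differentiate term by term:
  d/dx[xy] = x·y' + y
  d/dx[6x] = 6
  d/dx[6y] = 6·y'
  d/dx[-21] = 0

Separating the contributions that come from x directly and those that come through y:
  without y':      y + 6
  multiplying y':  x + 6

so (y + 6) + (x + 6)·y' = 0, and therefore
  dy/dx = -(y + 6)/(x + 6) = (-y - 6)/(x + 6)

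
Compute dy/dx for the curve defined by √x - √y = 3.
Differentiate the relation implicitly: treat y = y(x) and apply the chain rule, so every y-derivative picks up a y' = dy/dx factor.

With everything moved to the left-hand side, differentiate term by term:
  d/dx[√(x)] = 1/(2√(x))
  d/dx[-√(y)] = -y'/(2√(y))
  d/dx[-3] = 0

Separating the contributions that come from x directly and those that come through y:
  without y':      1/(2√(x))
  multiplying y':  -1/(2√(y))

so (1/(2√(x))) + (-1/(2√(y)))·y' = 0, and therefore
  dy/dx = -(1/(2√(x)))/(-1/(2√(y))) = √(y)/√(x)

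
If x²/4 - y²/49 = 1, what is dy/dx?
Differentiate both sides with respect to x, treating y as y(x). By the chain rule, any term containing y contributes a factor of y' = dy/dx when we differentiate it.

Move every term to one side and write the relation as F(x, y) = 0. Term by term,
  d/dx[x^2/4] = x/2
  d/dx[-y^2/49] = -2y·y'/49
  d/dx[-1] = 0

The pieces without y' make up ∂F/∂x and the coefficient of y' is ∂F/∂y:
  ∂F/∂x = x/2,
  ∂F/∂y = -2y/49.

Since d/dx[F] = ∂F/∂x + (∂F/∂y)·y' = 0, solve for y':
  (∂F/∂y)·y' = -∂F/∂x
  dy/dx = -(∂F/∂x)/(∂F/∂y) = -(x/2)/(-2y/49) = 49x/(4y)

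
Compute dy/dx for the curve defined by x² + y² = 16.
Differentiate the relation implicitly: treat y = y(x) and apply the chain rule, so every y-derivative picks up a y' = dy/dx factor.

With everything moved to the left-hand side, differentiate term by term:
  d/dx[x^2] = 2x
  d/dx[y^2] = 2y·y'
  d/dx[-16] = 0

Separating the contributions that come from x directly and those that come through y:
  without y':      2x
  multiplying y':  2y

so (2x) + (2y)·y' = 0, and therefore
  dy/dx = -(2x)/(2y) = -x/y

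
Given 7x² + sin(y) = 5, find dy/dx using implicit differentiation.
Differentiate the relation implicitly: treat y = y(x) and apply the chain rule, so every y-derivative picks up a y' = dy/dx factor.

With everything moved to the left-hand side, differentiate term by term:
  d/dx[7x^2] = 14x
  d/dx[sin(y)] = y'·cos(y)
  d/dx[-5] = 0

Separating the contributions that come from x directly and those that come through y:
  without y':      14x
  multiplying y':  cos(y)

so (14x) + (cos(y))·y' = 0, and therefore
  dy/dx = -(14x)/(cos(y)) = -14x/cos(y)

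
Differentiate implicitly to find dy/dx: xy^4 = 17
Differentiate the relation implicitly: treat y = y(x) and apply the chain rule, so every y-derivative picks up a y' = dy/dx factor.

With everything moved to the left-hand side, differentiate term by term:
  d/dx[xy^4] = 4xy^3·y' + y^4
  d/dx[-17] = 0

Separating the contributions that come from x directly and those that come through y:
  without y':      y^4
  multiplying y':  4xy^3

so (y^4) + (4xy^3)·y' = 0, and therefore
  dy/dx = -(y^4)/(4xy^3) = -y/(4x)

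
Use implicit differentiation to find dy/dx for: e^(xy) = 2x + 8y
Take d/dx of both sides. Since y is implicitly a function of x, the chain rule attaches a y' = dy/dx factor whenever we differentiate through y.

Set F(x, y) = (left side) − (right side), so the curve is F = 0. Differentiating each term of F:
  d/dx[-2x] = -2
  d/dx[-8y] = -8·y'
  d/dx[e^(xy)] = (x·y' + y)·e^(xy)

Collecting, the y'-free part is the partial derivative in x and the y' coefficient is the partial derivative in y:
  ∂F/∂x = y·e^(xy) - 2
  ∂F/∂y = x·e^(xy) - 8

so d/dx[F(x, y(x))] = ∂F/∂x + (∂F/∂y)·y' = 0. Rearranging,
  dy/dx = -(∂F/∂x)/(∂F/∂y) = -(y·e^(xy) - 2)/(x·e^(xy) - 8) = (-y·e^(xy) + 2)/(x·e^(xy) - 8)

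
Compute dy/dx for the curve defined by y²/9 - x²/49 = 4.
Differentiate both sides with respect to x, treating y as y(x). By the chain rule, any term containing y contributes a factor of y' = dy/dx when we differentiate it.

Move every term to one side and write the relation as F(x, y) = 0. Term by term,
  d/dx[-x^2/49] = -2x/49
  d/dx[y^2/9] = 2y·y'/9
  d/dx[-4] = 0

The pieces without y' make up ∂F/∂x and the coefficient of y' is ∂F/∂y:
  ∂F/∂x = -2x/49,
  ∂F/∂y = 2y/9.

Since d/dx[F] = ∂F/∂x + (∂F/∂y)·y' = 0, solve for y':
  (∂F/∂y)·y' = -∂F/∂x
  dy/dx = -(∂F/∂x)/(∂F/∂y) = -(-2x/49)/(2y/9) = 9x/(49y)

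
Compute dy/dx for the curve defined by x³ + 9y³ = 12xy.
Differentiate both sides with respect to x, treating y as y(x). By the chain rule, any term containing y contributes a factor of y' = dy/dx when we differentiate it.

Move every term to one side and write the relation as F(x, y) = 0. Term by term,
  d/dx[x^3] = 3x^2
  d/dx[-12xy] = -12x·y' - 12y
  d/dx[9y^3] = 27y^2·y'

The pieces without y' make up ∂F/∂x and the coefficient of y' is ∂F/∂y:
  ∂F/∂x = 3x^2 - 12y,
  ∂F/∂y = -12x + 27y^2.

Since d/dx[F] = ∂F/∂x + (∂F/∂y)·y' = 0, solve for y':
  (∂F/∂y)·y' = -∂F/∂x
  dy/dx = -(∂F/∂x)/(∂F/∂y) = -(3x^2 - 12y)/(-12x + 27y^2) = (x^2 - 4y)/(4x - 9y^2)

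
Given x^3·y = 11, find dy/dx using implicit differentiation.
Differentiate the relation implicitly: treat y = y(x) and apply the chain rule, so every y-derivative picks up a y' = dy/dx factor.

With everything moved to the left-hand side, differentiate term by term:
  d/dx[x^3y] = x^3·y' + 3x^2y
  d/dx[-11] = 0

Separating the contributions that come from x directly and those that come through y:
  without y':      3x^2y
  multiplying y':  x^3

so (3x^2y) + (x^3)·y' = 0, and therefore
  dy/dx = -(3x^2y)/(x^3) = -3y/x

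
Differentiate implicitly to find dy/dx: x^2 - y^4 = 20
Apply d/dx to both sides, remembering that y depends on x. Each occurrence of y therefore brings in a y' = dy/dx via the chain rule.

With F(x, y) equal to the left-hand side minus the right, differentiate F term by term:
  d/dx[x^2] = 2x
  d/dx[-y^4] = -4y^3·y'
  d/dx[-20] = 0
Adding these up, d/dx[F] = 0 becomes
  (2x) + (-4y^3)·y' = 0,
so isolating y',
  dy/dx = -(2x)/(-4y^3) = x/(2y^3)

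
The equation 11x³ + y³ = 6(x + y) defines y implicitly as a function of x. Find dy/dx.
Take d/dx of both sides. Since y is implicitly a function of x, the chain rule attaches a y' = dy/dx factor whenever we differentiate through y.

Set F(x, y) = (left side) − (right side), so the curve is F = 0. Differentiating each term of F:
  d/dx[11x^3] = 33x^2
  d/dx[-6x] = -6
  d/dx[y^3] = 3y^2·y'
  d/dx[-6y] = -6·y'

Collecting, the y'-free part is the partial derivative in x and the y' coefficient is the partial derivative in y:
  ∂F/∂x = 33x^2 - 6
  ∂F/∂y = 3y^2 - 6

so d/dx[F(x, y(x))] = ∂F/∂x + (∂F/∂y)·y' = 0. Rearranging,
  dy/dx = -(∂F/∂x)/(∂F/∂y) = -(33x^2 - 6)/(3y^2 - 6) = (2 - 11x^2)/(y^2 - 2)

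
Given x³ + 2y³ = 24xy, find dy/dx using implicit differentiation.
Differentiate the relation implicitly: treat y = y(x) and apply the chain rule, so every y-derivative picks up a y' = dy/dx factor.

With everything moved to the left-hand side, differentiate term by term:
  d/dx[x^3] = 3x^2
  d/dx[-24xy] = -24x·y' - 24y
  d/dx[2y^3] = 6y^2·y'

Separating the contributions that come from x directly and those that come through y:
  without y':      3x^2 - 24y
  multiplying y':  -24x + 6y^2

so (3x^2 - 24y) + (-24x + 6y^2)·y' = 0, and therefore
  dy/dx = -(3x^2 - 24y)/(-24x + 6y^2) = (x^2 - 8y)/(2(4x - y^2))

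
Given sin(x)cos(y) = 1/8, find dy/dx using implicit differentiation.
Apply d/dx to both sides, remembering that y depends on x. Each occurrence of y therefore brings in a y' = dy/dx via the chain rule.

With F(x, y) equal to the left-hand side minus the right, differentiate F term by term:
  d/dx[sin(x)·cos(y)] = -y'·sin(x)·sin(y) + cos(x)·cos(y)
  d/dx[-1/8] = 0
Adding these up, d/dx[F] = 0 becomes
  (cos(x)·cos(y)) + (-sin(x)·sin(y))·y' = 0,
so isolating y',
  dy/dx = -(cos(x)·cos(y))/(-sin(x)·sin(y)) = 1/(tan(x)·tan(y))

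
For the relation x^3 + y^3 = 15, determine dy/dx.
Apply d/dx to both sides, remembering that y depends on x. Each occurrence of y therefore brings in a y' = dy/dx via the chain rule.

With F(x, y) equal to the left-hand side minus the right, differentiate F term by term:
  d/dx[x^3] = 3x^2
  d/dx[y^3] = 3y^2·y'
  d/dx[-15] = 0
Adding these up, d/dx[F] = 0 becomes
  (3x^2) + (3y^2)·y' = 0,
so isolating y',
  dy/dx = -(3x^2)/(3y^2) = -x^2/y^2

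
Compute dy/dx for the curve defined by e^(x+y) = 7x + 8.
Take d/dx of both sides. Since y is implicitly a function of x, the chain rule attaches a y' = dy/dx factor whenever we differentiate through y.

Set F(x, y) = (left side) − (right side), so the curve is F = 0. Differentiating each term of F:
  d/dx[-7x] = -7
  d/dx[e^(x + y)] = (y' + 1)·e^(x + y)
  d/dx[-8] = 0

Collecting, the y'-free part is the partial derivative in x and the y' coefficient is the partial derivative in y:
  ∂F/∂x = e^(x + y) - 7
  ∂F/∂y = e^(x + y)

so d/dx[F(x, y(x))] = ∂F/∂x + (∂F/∂y)·y' = 0. Rearranging,
  dy/dx = -(∂F/∂x)/(∂F/∂y) = -(e^(x + y) - 7)/(e^(x + y)) = 7e^(-x - y) - 1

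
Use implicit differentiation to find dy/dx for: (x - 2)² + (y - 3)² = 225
Apply d/dx to both sides, remembering that y depends on x. Each occurrence of y therefore brings in a y' = dy/dx via the chain rule.

With F(x, y) equal to the left-hand side minus the right, differentiate F term by term:
  d/dx[(x - 2)^2] = 2x - 4
  d/dx[(y - 3)^2] = 2·y'(y - 3)
  d/dx[-225] = 0
Adding these up, d/dx[F] = 0 becomes
  (2x - 4) + (2y - 6)·y' = 0,
so isolating y',
  dy/dx = -(2x - 4)/(2y - 6) = (2 - x)/(y - 3)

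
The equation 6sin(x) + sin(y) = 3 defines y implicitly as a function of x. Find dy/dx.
Take d/dx of both sides. Since y is implicitly a function of x, the chain rule attaches a y' = dy/dx factor whenever we differentiate through y.

Set F(x, y) = (left side) − (right side), so the curve is F = 0. Differentiating each term of F:
  d/dx[6sin(x)] = 6cos(x)
  d/dx[sin(y)] = y'·cos(y)
  d/dx[-3] = 0

Collecting, the y'-free part is the partial derivative in x and the y' coefficient is the partial derivative in y:
  ∂F/∂x = 6cos(x)
  ∂F/∂y = cos(y)

so d/dx[F(x, y(x))] = ∂F/∂x + (∂F/∂y)·y' = 0. Rearranging,
  dy/dx = -(∂F/∂x)/(∂F/∂y) = -(6cos(x))/(cos(y)) = -6cos(x)/cos(y)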